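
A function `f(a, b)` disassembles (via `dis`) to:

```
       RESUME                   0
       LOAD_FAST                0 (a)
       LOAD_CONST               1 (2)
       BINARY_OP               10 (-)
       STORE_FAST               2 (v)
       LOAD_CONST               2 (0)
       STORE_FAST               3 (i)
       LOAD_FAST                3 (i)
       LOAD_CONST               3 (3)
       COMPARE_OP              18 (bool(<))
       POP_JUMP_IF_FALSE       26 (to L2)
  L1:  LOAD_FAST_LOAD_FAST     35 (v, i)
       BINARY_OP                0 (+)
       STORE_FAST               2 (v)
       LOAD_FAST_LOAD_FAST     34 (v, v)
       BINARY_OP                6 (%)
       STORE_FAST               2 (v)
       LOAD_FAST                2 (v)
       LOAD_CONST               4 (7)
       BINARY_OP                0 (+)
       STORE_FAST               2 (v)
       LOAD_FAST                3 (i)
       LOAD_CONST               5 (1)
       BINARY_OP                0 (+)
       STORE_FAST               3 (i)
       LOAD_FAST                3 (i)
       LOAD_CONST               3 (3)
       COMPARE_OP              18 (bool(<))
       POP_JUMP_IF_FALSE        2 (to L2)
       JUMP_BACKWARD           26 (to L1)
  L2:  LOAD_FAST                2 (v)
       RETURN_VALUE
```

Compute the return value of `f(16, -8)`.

LOAD_FAST a → push 16. Stack: [16]
LOAD_CONST → push 2. Stack: [16, 2]
BINARY_OP - → 16 - 2 = 14. Stack: [14]
STORE_FAST v → v=14. Stack: []
LOAD_CONST → push 0. Stack: [0]
STORE_FAST i → i=0. Stack: []
LOAD_FAST i → push 0. Stack: [0]
LOAD_CONST → push 3. Stack: [0, 3]
COMPARE_OP bool(<) → 0 vs 3 = True. Stack: [True]
POP_JUMP_IF_FALSE → pop True; no jump. Stack: []
LOAD_FAST_LOAD_FAST v,i → push 14,0. Stack: [14, 0]
BINARY_OP + → 14 + 0 = 14. Stack: [14]
STORE_FAST v → v=14. Stack: []
LOAD_FAST_LOAD_FAST v,v → push 14,14. Stack: [14, 14]
BINARY_OP % → 14 % 14 = 0. Stack: [0]
STORE_FAST v → v=0. Stack: []
LOAD_FAST v → push 0. Stack: [0]
LOAD_CONST → push 7. Stack: [0, 7]
BINARY_OP + → 0 + 7 = 7. Stack: [7]
STORE_FAST v → v=7. Stack: []
LOAD_FAST i → push 0. Stack: [0]
LOAD_CONST → push 1. Stack: [0, 1]
BINARY_OP + → 0 + 1 = 1. Stack: [1]
STORE_FAST i → i=1. Stack: []
LOAD_FAST i → push 1. Stack: [1]
LOAD_CONST → push 3. Stack: [1, 3]
COMPARE_OP bool(<) → 1 vs 3 = True. Stack: [True]
POP_JUMP_IF_FALSE → pop True; no jump. Stack: []
LOAD_FAST_LOAD_FAST v,i → push 7,1. Stack: [7, 1]
BINARY_OP + → 7 + 1 = 8. Stack: [8]
STORE_FAST v → v=8. Stack: []
LOAD_FAST_LOAD_FAST v,v → push 8,8. Stack: [8, 8]
BINARY_OP % → 8 % 8 = 0. Stack: [0]
STORE_FAST v → v=0. Stack: []
LOAD_FAST v → push 0. Stack: [0]
LOAD_CONST → push 7. Stack: [0, 7]
BINARY_OP + → 0 + 7 = 7. Stack: [7]
STORE_FAST v → v=7. Stack: []
LOAD_FAST i → push 1. Stack: [1]
LOAD_CONST → push 1. Stack: [1, 1]
BINARY_OP + → 1 + 1 = 2. Stack: [2]
STORE_FAST i → i=2. Stack: []
LOAD_FAST i → push 2. Stack: [2]
LOAD_CONST → push 3. Stack: [2, 3]
COMPARE_OP bool(<) → 2 vs 3 = True. Stack: [True]
POP_JUMP_IF_FALSE → pop True; no jump. Stack: []
LOAD_FAST_LOAD_FAST v,i → push 7,2. Stack: [7, 2]
BINARY_OP + → 7 + 2 = 9. Stack: [9]
STORE_FAST v → v=9. Stack: []
LOAD_FAST_LOAD_FAST v,v → push 9,9. Stack: [9, 9]
BINARY_OP % → 9 % 9 = 0. Stack: [0]
STORE_FAST v → v=0. Stack: []
LOAD_FAST v → push 0. Stack: [0]
LOAD_CONST → push 7. Stack: [0, 7]
BINARY_OP + → 0 + 7 = 7. Stack: [7]
STORE_FAST v → v=7. Stack: []
LOAD_FAST i → push 2. Stack: [2]
LOAD_CONST → push 1. Stack: [2, 1]
BINARY_OP + → 2 + 1 = 3. Stack: [3]
STORE_FAST i → i=3. Stack: []
LOAD_FAST i → push 3. Stack: [3]
LOAD_CONST → push 3. Stack: [3, 3]
COMPARE_OP bool(<) → 3 vs 3 = False. Stack: [False]
POP_JUMP_IF_FALSE → pop False; jump. Stack: []
LOAD_FAST v → push 7. Stack: [7]
RETURN_VALUE → return 7.

7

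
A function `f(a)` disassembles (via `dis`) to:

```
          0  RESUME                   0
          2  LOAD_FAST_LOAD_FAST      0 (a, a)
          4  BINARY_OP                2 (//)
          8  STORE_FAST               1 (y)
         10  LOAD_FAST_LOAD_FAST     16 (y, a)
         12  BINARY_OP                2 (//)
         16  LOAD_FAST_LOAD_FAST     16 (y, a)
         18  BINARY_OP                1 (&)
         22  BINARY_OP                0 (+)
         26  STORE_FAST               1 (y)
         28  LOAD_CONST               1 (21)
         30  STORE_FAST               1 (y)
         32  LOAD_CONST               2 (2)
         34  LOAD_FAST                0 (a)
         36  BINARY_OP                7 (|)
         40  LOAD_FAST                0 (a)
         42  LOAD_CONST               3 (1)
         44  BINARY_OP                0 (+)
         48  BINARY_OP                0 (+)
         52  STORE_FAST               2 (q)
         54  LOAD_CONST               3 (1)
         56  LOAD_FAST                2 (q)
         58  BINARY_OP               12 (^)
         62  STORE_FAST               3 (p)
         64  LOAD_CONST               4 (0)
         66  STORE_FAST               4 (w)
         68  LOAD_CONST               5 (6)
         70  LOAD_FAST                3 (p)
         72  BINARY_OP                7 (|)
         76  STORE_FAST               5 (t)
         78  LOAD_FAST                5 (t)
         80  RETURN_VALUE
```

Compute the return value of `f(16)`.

38

LOAD_FAST_LOAD_FAST a,a → push 16,16. Stack: [16, 16]
BINARY_OP // → 16 // 16 = 1. Stack: [1]
STORE_FAST y → y=1. Stack: []
LOAD_FAST_LOAD_FAST y,a → push 1,16. Stack: [1, 16]
BINARY_OP // → 1 // 16 = 0. Stack: [0]
LOAD_FAST_LOAD_FAST y,a → push 1,16. Stack: [0, 1, 16]
BINARY_OP & → 1 & 16 = 0. Stack: [0, 0]
BINARY_OP + → 0 + 0 = 0. Stack: [0]
STORE_FAST y → y=0. Stack: []
LOAD_CONST → push 21. Stack: [21]
STORE_FAST y → y=21. Stack: []
LOAD_CONST → push 2. Stack: [2]
LOAD_FAST a → push 16. Stack: [2, 16]
BINARY_OP | → 2 | 16 = 18. Stack: [18]
LOAD_FAST a → push 16. Stack: [18, 16]
LOAD_CONST → push 1. Stack: [18, 16, 1]
BINARY_OP + → 16 + 1 = 17. Stack: [18, 17]
BINARY_OP + → 18 + 17 = 35. Stack: [35]
STORE_FAST q → q=35. Stack: []
LOAD_CONST → push 1. Stack: [1]
LOAD_FAST q → push 35. Stack: [1, 35]
BINARY_OP ^ → 1 ^ 35 = 34. Stack: [34]
STORE_FAST p → p=34. Stack: []
LOAD_CONST → push 0. Stack: [0]
STORE_FAST w → w=0. Stack: []
LOAD_CONST → push 6. Stack: [6]
LOAD_FAST p → push 34. Stack: [6, 34]
BINARY_OP | → 6 | 34 = 38. Stack: [38]
STORE_FAST t → t=38. Stack: []
LOAD_FAST t → push 38. Stack: [38]
RETURN_VALUE → return 38.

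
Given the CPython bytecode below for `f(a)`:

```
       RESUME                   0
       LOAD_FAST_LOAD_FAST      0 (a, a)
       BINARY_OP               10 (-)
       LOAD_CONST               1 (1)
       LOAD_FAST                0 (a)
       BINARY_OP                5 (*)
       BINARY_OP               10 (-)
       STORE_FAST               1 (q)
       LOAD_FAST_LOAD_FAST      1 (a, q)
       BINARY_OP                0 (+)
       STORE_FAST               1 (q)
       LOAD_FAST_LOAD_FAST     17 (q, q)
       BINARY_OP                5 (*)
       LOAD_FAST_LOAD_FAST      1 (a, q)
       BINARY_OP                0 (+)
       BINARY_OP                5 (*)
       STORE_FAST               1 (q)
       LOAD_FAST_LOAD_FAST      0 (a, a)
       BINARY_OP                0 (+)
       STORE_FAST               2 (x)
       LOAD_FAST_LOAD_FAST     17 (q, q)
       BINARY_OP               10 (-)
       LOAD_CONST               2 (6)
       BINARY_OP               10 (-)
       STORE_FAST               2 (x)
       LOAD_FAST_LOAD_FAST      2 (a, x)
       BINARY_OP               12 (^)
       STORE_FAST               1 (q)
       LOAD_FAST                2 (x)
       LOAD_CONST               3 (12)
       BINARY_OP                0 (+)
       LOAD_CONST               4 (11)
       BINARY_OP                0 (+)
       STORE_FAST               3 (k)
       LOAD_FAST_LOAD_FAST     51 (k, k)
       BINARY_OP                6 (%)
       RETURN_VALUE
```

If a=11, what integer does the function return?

LOAD_FAST_LOAD_FAST a,a → push 11,11. Stack: [11, 11]
BINARY_OP - → 11 - 11 = 0. Stack: [0]
LOAD_CONST → push 1. Stack: [0, 1]
LOAD_FAST a → push 11. Stack: [0, 1, 11]
BINARY_OP * → 1 * 11 = 11. Stack: [0, 11]
BINARY_OP - → 0 - 11 = -11. Stack: [-11]
STORE_FAST q → q=-11. Stack: []
LOAD_FAST_LOAD_FAST a,q → push 11,-11. Stack: [11, -11]
BINARY_OP + → 11 + -11 = 0. Stack: [0]
STORE_FAST q → q=0. Stack: []
LOAD_FAST_LOAD_FAST q,q → push 0,0. Stack: [0, 0]
BINARY_OP * → 0 * 0 = 0. Stack: [0]
LOAD_FAST_LOAD_FAST a,q → push 11,0. Stack: [0, 11, 0]
BINARY_OP + → 11 + 0 = 11. Stack: [0, 11]
BINARY_OP * → 0 * 11 = 0. Stack: [0]
STORE_FAST q → q=0. Stack: []
LOAD_FAST_LOAD_FAST a,a → push 11,11. Stack: [11, 11]
BINARY_OP + → 11 + 11 = 22. Stack: [22]
STORE_FAST x → x=22. Stack: []
LOAD_FAST_LOAD_FAST q,q → push 0,0. Stack: [0, 0]
BINARY_OP - → 0 - 0 = 0. Stack: [0]
LOAD_CONST → push 6. Stack: [0, 6]
BINARY_OP - → 0 - 6 = -6. Stack: [-6]
STORE_FAST x → x=-6. Stack: []
LOAD_FAST_LOAD_FAST a,x → push 11,-6. Stack: [11, -6]
BINARY_OP ^ → 11 ^ -6 = -15. Stack: [-15]
STORE_FAST q → q=-15. Stack: []
LOAD_FAST x → push -6. Stack: [-6]
LOAD_CONST → push 12. Stack: [-6, 12]
BINARY_OP + → -6 + 12 = 6. Stack: [6]
LOAD_CONST → push 11. Stack: [6, 11]
BINARY_OP + → 6 + 11 = 17. Stack: [17]
STORE_FAST k → k=17. Stack: []
LOAD_FAST_LOAD_FAST k,k → push 17,17. Stack: [17, 17]
BINARY_OP % → 17 % 17 = 0. Stack: [0]
RETURN_VALUE → return 0.

0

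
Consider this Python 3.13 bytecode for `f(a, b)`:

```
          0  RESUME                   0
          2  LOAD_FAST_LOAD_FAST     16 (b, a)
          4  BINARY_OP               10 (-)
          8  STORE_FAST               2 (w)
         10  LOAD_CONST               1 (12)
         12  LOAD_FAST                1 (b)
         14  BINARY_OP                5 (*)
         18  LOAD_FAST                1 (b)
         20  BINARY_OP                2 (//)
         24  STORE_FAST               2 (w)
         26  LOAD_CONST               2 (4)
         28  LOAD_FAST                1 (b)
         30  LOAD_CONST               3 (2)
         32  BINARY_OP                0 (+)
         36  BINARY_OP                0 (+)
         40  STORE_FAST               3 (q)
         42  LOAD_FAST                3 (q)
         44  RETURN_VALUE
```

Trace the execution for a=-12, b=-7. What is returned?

-1

LOAD_FAST_LOAD_FAST b,a → push -7,-12. Stack: [-7, -12]
BINARY_OP - → -7 - -12 = 5. Stack: [5]
STORE_FAST w → w=5. Stack: []
LOAD_CONST → push 12. Stack: [12]
LOAD_FAST b → push -7. Stack: [12, -7]
BINARY_OP * → 12 * -7 = -84. Stack: [-84]
LOAD_FAST b → push -7. Stack: [-84, -7]
BINARY_OP // → -84 // -7 = 12. Stack: [12]
STORE_FAST w → w=12. Stack: []
LOAD_CONST → push 4. Stack: [4]
LOAD_FAST b → push -7. Stack: [4, -7]
LOAD_CONST → push 2. Stack: [4, -7, 2]
BINARY_OP + → -7 + 2 = -5. Stack: [4, -5]
BINARY_OP + → 4 + -5 = -1. Stack: [-1]
STORE_FAST q → q=-1. Stack: []
LOAD_FAST q → push -1. Stack: [-1]
RETURN_VALUE → return -1.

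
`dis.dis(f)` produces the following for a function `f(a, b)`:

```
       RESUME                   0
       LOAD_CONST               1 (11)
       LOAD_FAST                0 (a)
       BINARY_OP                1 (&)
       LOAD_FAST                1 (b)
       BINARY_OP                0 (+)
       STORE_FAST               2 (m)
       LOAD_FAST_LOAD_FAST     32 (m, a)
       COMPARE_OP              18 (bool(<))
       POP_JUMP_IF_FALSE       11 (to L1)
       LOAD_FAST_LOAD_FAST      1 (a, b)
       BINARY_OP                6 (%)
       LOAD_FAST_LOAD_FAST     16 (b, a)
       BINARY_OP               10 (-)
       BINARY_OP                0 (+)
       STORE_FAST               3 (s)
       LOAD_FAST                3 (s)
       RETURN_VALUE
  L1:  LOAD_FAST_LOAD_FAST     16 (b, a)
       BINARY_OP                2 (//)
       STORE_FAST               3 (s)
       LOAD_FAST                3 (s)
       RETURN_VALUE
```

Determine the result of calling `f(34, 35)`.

LOAD_CONST → push 11. Stack: [11]
LOAD_FAST a → push 34. Stack: [11, 34]
BINARY_OP & → 11 & 34 = 2. Stack: [2]
LOAD_FAST b → push 35. Stack: [2, 35]
BINARY_OP + → 2 + 35 = 37. Stack: [37]
STORE_FAST m → m=37. Stack: []
LOAD_FAST_LOAD_FAST m,a → push 37,34. Stack: [37, 34]
COMPARE_OP bool(<) → 37 vs 34 = False. Stack: [False]
POP_JUMP_IF_FALSE → pop False; jump. Stack: []
LOAD_FAST_LOAD_FAST b,a → push 35,34. Stack: [35, 34]
BINARY_OP // → 35 // 34 = 1. Stack: [1]
STORE_FAST s → s=1. Stack: []
LOAD_FAST s → push 1. Stack: [1]
RETURN_VALUE → return 1.

1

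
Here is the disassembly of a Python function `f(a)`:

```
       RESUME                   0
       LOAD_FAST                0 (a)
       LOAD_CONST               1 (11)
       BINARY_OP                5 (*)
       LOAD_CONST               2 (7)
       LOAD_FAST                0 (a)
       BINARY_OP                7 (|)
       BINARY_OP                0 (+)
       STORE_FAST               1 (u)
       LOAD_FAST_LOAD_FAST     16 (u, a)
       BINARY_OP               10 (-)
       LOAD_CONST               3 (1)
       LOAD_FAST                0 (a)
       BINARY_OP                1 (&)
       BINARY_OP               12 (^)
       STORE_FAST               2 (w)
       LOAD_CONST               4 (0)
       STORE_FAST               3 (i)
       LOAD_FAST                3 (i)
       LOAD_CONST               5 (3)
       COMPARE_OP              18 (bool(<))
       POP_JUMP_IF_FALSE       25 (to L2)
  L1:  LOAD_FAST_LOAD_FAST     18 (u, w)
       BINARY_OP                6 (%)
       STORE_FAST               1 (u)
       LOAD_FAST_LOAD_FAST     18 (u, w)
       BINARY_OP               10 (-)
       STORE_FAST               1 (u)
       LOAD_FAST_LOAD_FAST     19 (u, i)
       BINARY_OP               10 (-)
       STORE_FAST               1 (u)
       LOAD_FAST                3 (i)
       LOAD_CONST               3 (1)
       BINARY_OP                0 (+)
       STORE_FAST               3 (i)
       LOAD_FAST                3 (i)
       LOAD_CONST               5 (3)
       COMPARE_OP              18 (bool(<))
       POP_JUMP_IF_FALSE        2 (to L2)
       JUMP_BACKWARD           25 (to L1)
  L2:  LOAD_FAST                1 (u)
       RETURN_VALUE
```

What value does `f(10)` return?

LOAD_FAST a → push 10
LOAD_CONST → push 11
BINARY_OP * → 10 * 11 = 110
LOAD_CONST → push 7
LOAD_FAST a → push 10
BINARY_OP | → 7 | 10 = 15
BINARY_OP + → 110 + 15 = 125
STORE_FAST u → u=125
LOAD_FAST_LOAD_FAST u,a → push 125,10
BINARY_OP - → 125 - 10 = 115
LOAD_CONST → push 1
LOAD_FAST a → push 10
BINARY_OP & → 1 & 10 = 0
BINARY_OP ^ → 115 ^ 0 = 115
STORE_FAST w → w=115
LOAD_CONST → push 0
STORE_FAST i → i=0
LOAD_FAST i → push 0
LOAD_CONST → push 3
COMPARE_OP bool(<) → 0 vs 3 = True
POP_JUMP_IF_FALSE → pop True; no jump
LOAD_FAST_LOAD_FAST u,w → push 125,115
BINARY_OP % → 125 % 115 = 10
STORE_FAST u → u=10
LOAD_FAST_LOAD_FAST u,w → push 10,115
BINARY_OP - → 10 - 115 = -105
STORE_FAST u → u=-105
LOAD_FAST_LOAD_FAST u,i → push -105,0
BINARY_OP - → -105 - 0 = -105
STORE_FAST u → u=-105
LOAD_FAST i → push 0
LOAD_CONST → push 1
BINARY_OP + → 0 + 1 = 1
STORE_FAST i → i=1
LOAD_FAST i → push 1
LOAD_CONST → push 3
COMPARE_OP bool(<) → 1 vs 3 = True
POP_JUMP_IF_FALSE → pop True; no jump
LOAD_FAST_LOAD_FAST u,w → push -105,115
BINARY_OP % → -105 % 115 = 10
STORE_FAST u → u=10
LOAD_FAST_LOAD_FAST u,w → push 10,115
BINARY_OP - → 10 - 115 = -105
STORE_FAST u → u=-105
LOAD_FAST_LOAD_FAST u,i → push -105,1
BINARY_OP - → -105 - 1 = -106
STORE_FAST u → u=-106
LOAD_FAST i → push 1
LOAD_CONST → push 1
BINARY_OP + → 1 + 1 = 2
STORE_FAST i → i=2
LOAD_FAST i → push 2
LOAD_CONST → push 3
COMPARE_OP bool(<) → 2 vs 3 = True
POP_JUMP_IF_FALSE → pop True; no jump
LOAD_FAST_LOAD_FAST u,w → push -106,115
BINARY_OP % → -106 % 115 = 9
STORE_FAST u → u=9
LOAD_FAST_LOAD_FAST u,w → push 9,115
BINARY_OP - → 9 - 115 = -106
STORE_FAST u → u=-106
LOAD_FAST_LOAD_FAST u,i → push -106,2
BINARY_OP - → -106 - 2 = -108
STORE_FAST u → u=-108
LOAD_FAST i → push 2
LOAD_CONST → push 1
BINARY_OP + → 2 + 1 = 3
STORE_FAST i → i=3
LOAD_FAST i → push 3
LOAD_CONST → push 3
COMPARE_OP bool(<) → 3 vs 3 = False
POP_JUMP_IF_FALSE → pop False; jump
LOAD_FAST u → push -108
RETURN_VALUE → return -108.

-108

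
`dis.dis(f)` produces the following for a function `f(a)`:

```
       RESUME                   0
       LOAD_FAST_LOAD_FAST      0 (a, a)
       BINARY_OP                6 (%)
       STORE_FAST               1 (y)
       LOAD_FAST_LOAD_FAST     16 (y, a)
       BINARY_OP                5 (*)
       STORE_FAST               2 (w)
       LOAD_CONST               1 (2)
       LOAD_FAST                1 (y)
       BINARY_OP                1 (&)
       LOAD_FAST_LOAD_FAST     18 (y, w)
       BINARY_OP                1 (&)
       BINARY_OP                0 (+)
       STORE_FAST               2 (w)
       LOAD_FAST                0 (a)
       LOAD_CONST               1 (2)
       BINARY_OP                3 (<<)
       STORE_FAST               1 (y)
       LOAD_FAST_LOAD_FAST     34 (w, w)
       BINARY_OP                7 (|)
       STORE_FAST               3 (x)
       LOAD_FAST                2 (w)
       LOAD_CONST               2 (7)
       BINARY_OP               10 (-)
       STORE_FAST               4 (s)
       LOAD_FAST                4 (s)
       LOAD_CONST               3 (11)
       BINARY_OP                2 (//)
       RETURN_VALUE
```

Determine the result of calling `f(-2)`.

-1

LOAD_FAST_LOAD_FAST a,a → push -2,-2. Stack: [-2, -2]
BINARY_OP % → -2 % -2 = 0. Stack: [0]
STORE_FAST y → y=0. Stack: []
LOAD_FAST_LOAD_FAST y,a → push 0,-2. Stack: [0, -2]
BINARY_OP * → 0 * -2 = 0. Stack: [0]
STORE_FAST w → w=0. Stack: []
LOAD_CONST → push 2. Stack: [2]
LOAD_FAST y → push 0. Stack: [2, 0]
BINARY_OP & → 2 & 0 = 0. Stack: [0]
LOAD_FAST_LOAD_FAST y,w → push 0,0. Stack: [0, 0, 0]
BINARY_OP & → 0 & 0 = 0. Stack: [0, 0]
BINARY_OP + → 0 + 0 = 0. Stack: [0]
STORE_FAST w → w=0. Stack: []
LOAD_FAST a → push -2. Stack: [-2]
LOAD_CONST → push 2. Stack: [-2, 2]
BINARY_OP << → -2 << 2 = -8. Stack: [-8]
STORE_FAST y → y=-8. Stack: []
LOAD_FAST_LOAD_FAST w,w → push 0,0. Stack: [0, 0]
BINARY_OP | → 0 | 0 = 0. Stack: [0]
STORE_FAST x → x=0. Stack: []
LOAD_FAST w → push 0. Stack: [0]
LOAD_CONST → push 7. Stack: [0, 7]
BINARY_OP - → 0 - 7 = -7. Stack: [-7]
STORE_FAST s → s=-7. Stack: []
LOAD_FAST s → push -7. Stack: [-7]
LOAD_CONST → push 11. Stack: [-7, 11]
BINARY_OP // → -7 // 11 = -1. Stack: [-1]
RETURN_VALUE → return -1.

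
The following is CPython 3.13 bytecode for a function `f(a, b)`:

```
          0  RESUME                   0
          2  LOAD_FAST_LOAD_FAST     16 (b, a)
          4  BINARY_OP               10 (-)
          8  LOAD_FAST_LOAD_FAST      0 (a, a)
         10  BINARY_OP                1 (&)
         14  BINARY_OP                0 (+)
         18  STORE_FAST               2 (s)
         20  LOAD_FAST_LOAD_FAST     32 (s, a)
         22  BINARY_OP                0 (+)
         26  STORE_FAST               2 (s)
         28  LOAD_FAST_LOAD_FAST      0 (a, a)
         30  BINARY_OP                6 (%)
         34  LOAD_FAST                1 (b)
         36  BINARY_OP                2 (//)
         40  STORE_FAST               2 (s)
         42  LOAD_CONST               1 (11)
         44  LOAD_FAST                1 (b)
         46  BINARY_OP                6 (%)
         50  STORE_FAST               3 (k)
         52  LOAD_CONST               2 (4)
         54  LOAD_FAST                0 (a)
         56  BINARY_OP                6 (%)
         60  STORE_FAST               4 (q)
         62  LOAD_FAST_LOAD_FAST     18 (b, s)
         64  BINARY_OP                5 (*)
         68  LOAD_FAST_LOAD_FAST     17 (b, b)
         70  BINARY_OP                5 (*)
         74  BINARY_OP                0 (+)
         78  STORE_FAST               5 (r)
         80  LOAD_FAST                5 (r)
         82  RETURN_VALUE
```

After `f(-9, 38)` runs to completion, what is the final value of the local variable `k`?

11

LOAD_FAST_LOAD_FAST b,a → push 38,-9. Stack: [38, -9]
BINARY_OP - → 38 - -9 = 47. Stack: [47]
LOAD_FAST_LOAD_FAST a,a → push -9,-9. Stack: [47, -9, -9]
BINARY_OP & → -9 & -9 = -9. Stack: [47, -9]
BINARY_OP + → 47 + -9 = 38. Stack: [38]
STORE_FAST s → s=38. Stack: []
LOAD_FAST_LOAD_FAST s,a → push 38,-9. Stack: [38, -9]
BINARY_OP + → 38 + -9 = 29. Stack: [29]
STORE_FAST s → s=29. Stack: []
LOAD_FAST_LOAD_FAST a,a → push -9,-9. Stack: [-9, -9]
BINARY_OP % → -9 % -9 = 0. Stack: [0]
LOAD_FAST b → push 38. Stack: [0, 38]
BINARY_OP // → 0 // 38 = 0. Stack: [0]
STORE_FAST s → s=0. Stack: []
LOAD_CONST → push 11. Stack: [11]
LOAD_FAST b → push 38. Stack: [11, 38]
BINARY_OP % → 11 % 38 = 11. Stack: [11]
STORE_FAST k → k=11. Stack: []
LOAD_CONST → push 4. Stack: [4]
LOAD_FAST a → push -9. Stack: [4, -9]
BINARY_OP % → 4 % -9 = -5. Stack: [-5]
STORE_FAST q → q=-5. Stack: []
LOAD_FAST_LOAD_FAST b,s → push 38,0. Stack: [38, 0]
BINARY_OP * → 38 * 0 = 0. Stack: [0]
LOAD_FAST_LOAD_FAST b,b → push 38,38. Stack: [0, 38, 38]
BINARY_OP * → 38 * 38 = 1444. Stack: [0, 1444]
BINARY_OP + → 0 + 1444 = 1444. Stack: [1444]
STORE_FAST r → r=1444. Stack: []
LOAD_FAST r → push 1444. Stack: [1444]
RETURN_VALUE → return 1444.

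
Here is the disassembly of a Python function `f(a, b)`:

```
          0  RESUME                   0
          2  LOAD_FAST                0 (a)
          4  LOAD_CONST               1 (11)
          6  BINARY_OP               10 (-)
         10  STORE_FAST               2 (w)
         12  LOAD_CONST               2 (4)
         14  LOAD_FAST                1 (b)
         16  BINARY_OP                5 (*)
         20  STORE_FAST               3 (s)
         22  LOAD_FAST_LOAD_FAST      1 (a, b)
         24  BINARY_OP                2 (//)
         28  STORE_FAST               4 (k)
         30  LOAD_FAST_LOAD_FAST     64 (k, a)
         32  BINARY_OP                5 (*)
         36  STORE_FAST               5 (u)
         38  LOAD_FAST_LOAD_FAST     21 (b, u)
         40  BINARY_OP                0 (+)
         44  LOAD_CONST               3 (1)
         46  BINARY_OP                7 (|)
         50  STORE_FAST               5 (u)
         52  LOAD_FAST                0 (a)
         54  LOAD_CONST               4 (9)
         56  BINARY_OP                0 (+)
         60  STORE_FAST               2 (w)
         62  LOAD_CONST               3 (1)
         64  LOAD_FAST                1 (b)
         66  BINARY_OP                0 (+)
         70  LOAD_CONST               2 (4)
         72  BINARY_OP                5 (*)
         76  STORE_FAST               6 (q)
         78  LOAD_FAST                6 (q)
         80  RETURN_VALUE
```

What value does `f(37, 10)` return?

44

LOAD_FAST a → push 37. Stack: [37]
LOAD_CONST → push 11. Stack: [37, 11]
BINARY_OP - → 37 - 11 = 26. Stack: [26]
STORE_FAST w → w=26. Stack: []
LOAD_CONST → push 4. Stack: [4]
LOAD_FAST b → push 10. Stack: [4, 10]
BINARY_OP * → 4 * 10 = 40. Stack: [40]
STORE_FAST s → s=40. Stack: []
LOAD_FAST_LOAD_FAST a,b → push 37,10. Stack: [37, 10]
BINARY_OP // → 37 // 10 = 3. Stack: [3]
STORE_FAST k → k=3. Stack: []
LOAD_FAST_LOAD_FAST k,a → push 3,37. Stack: [3, 37]
BINARY_OP * → 3 * 37 = 111. Stack: [111]
STORE_FAST u → u=111. Stack: []
LOAD_FAST_LOAD_FAST b,u → push 10,111. Stack: [10, 111]
BINARY_OP + → 10 + 111 = 121. Stack: [121]
LOAD_CONST → push 1. Stack: [121, 1]
BINARY_OP | → 121 | 1 = 121. Stack: [121]
STORE_FAST u → u=121. Stack: []
LOAD_FAST a → push 37. Stack: [37]
LOAD_CONST → push 9. Stack: [37, 9]
BINARY_OP + → 37 + 9 = 46. Stack: [46]
STORE_FAST w → w=46. Stack: []
LOAD_CONST → push 1. Stack: [1]
LOAD_FAST b → push 10. Stack: [1, 10]
BINARY_OP + → 1 + 10 = 11. Stack: [11]
LOAD_CONST → push 4. Stack: [11, 4]
BINARY_OP * → 11 * 4 = 44. Stack: [44]
STORE_FAST q → q=44. Stack: []
LOAD_FAST q → push 44. Stack: [44]
RETURN_VALUE → return 44.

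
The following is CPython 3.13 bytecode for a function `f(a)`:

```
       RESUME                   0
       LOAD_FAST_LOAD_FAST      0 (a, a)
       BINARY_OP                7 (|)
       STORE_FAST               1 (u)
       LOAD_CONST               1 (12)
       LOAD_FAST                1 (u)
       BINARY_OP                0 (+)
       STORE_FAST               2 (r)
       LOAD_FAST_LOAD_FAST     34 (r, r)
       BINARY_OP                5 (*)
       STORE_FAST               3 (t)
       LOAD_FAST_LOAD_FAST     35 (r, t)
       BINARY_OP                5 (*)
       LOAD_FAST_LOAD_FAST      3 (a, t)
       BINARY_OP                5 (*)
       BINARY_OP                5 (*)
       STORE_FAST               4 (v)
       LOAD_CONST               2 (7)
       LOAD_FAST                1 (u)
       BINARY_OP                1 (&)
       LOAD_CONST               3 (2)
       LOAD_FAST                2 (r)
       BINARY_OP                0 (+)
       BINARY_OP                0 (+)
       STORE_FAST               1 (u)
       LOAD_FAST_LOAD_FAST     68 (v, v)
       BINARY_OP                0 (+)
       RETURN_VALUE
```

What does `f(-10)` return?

-640

LOAD_FAST_LOAD_FAST a,a → push -10,-10. Stack: [-10, -10]
BINARY_OP | → -10 | -10 = -10. Stack: [-10]
STORE_FAST u → u=-10. Stack: []
LOAD_CONST → push 12. Stack: [12]
LOAD_FAST u → push -10. Stack: [12, -10]
BINARY_OP + → 12 + -10 = 2. Stack: [2]
STORE_FAST r → r=2. Stack: []
LOAD_FAST_LOAD_FAST r,r → push 2,2. Stack: [2, 2]
BINARY_OP * → 2 * 2 = 4. Stack: [4]
STORE_FAST t → t=4. Stack: []
LOAD_FAST_LOAD_FAST r,t → push 2,4. Stack: [2, 4]
BINARY_OP * → 2 * 4 = 8. Stack: [8]
LOAD_FAST_LOAD_FAST a,t → push -10,4. Stack: [8, -10, 4]
BINARY_OP * → -10 * 4 = -40. Stack: [8, -40]
BINARY_OP * → 8 * -40 = -320. Stack: [-320]
STORE_FAST v → v=-320. Stack: []
LOAD_CONST → push 7. Stack: [7]
LOAD_FAST u → push -10. Stack: [7, -10]
BINARY_OP & → 7 & -10 = 6. Stack: [6]
LOAD_CONST → push 2. Stack: [6, 2]
LOAD_FAST r → push 2. Stack: [6, 2, 2]
BINARY_OP + → 2 + 2 = 4. Stack: [6, 4]
BINARY_OP + → 6 + 4 = 10. Stack: [10]
STORE_FAST u → u=10. Stack: []
LOAD_FAST_LOAD_FAST v,v → push -320,-320. Stack: [-320, -320]
BINARY_OP + → -320 + -320 = -640. Stack: [-640]
RETURN_VALUE → return -640.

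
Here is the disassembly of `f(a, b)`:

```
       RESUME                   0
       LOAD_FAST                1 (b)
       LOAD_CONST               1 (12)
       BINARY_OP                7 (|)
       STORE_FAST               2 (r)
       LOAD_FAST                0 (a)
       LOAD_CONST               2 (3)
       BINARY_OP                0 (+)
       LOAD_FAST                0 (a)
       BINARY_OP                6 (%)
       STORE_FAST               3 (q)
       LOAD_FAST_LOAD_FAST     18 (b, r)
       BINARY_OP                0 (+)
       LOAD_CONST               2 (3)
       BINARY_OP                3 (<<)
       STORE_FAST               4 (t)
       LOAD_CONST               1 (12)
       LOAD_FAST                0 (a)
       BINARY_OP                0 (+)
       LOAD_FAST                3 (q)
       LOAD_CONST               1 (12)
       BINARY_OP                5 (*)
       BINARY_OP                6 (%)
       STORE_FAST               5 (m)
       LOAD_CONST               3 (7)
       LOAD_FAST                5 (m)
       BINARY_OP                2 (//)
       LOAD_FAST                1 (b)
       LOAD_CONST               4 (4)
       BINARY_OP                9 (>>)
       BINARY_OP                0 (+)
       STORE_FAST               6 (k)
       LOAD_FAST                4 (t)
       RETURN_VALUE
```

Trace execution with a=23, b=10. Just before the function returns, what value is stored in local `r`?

14

LOAD_FAST b → push 10. Stack: [10]
LOAD_CONST → push 12. Stack: [10, 12]
BINARY_OP | → 10 | 12 = 14. Stack: [14]
STORE_FAST r → r=14. Stack: []
LOAD_FAST a → push 23. Stack: [23]
LOAD_CONST → push 3. Stack: [23, 3]
BINARY_OP + → 23 + 3 = 26. Stack: [26]
LOAD_FAST a → push 23. Stack: [26, 23]
BINARY_OP % → 26 % 23 = 3. Stack: [3]
STORE_FAST q → q=3. Stack: []
LOAD_FAST_LOAD_FAST b,r → push 10,14. Stack: [10, 14]
BINARY_OP + → 10 + 14 = 24. Stack: [24]
LOAD_CONST → push 3. Stack: [24, 3]
BINARY_OP << → 24 << 3 = 192. Stack: [192]
STORE_FAST t → t=192. Stack: []
LOAD_CONST → push 12. Stack: [12]
LOAD_FAST a → push 23. Stack: [12, 23]
BINARY_OP + → 12 + 23 = 35. Stack: [35]
LOAD_FAST q → push 3. Stack: [35, 3]
LOAD_CONST → push 12. Stack: [35, 3, 12]
BINARY_OP * → 3 * 12 = 36. Stack: [35, 36]
BINARY_OP % → 35 % 36 = 35. Stack: [35]
STORE_FAST m → m=35. Stack: []
LOAD_CONST → push 7. Stack: [7]
LOAD_FAST m → push 35. Stack: [7, 35]
BINARY_OP // → 7 // 35 = 0. Stack: [0]
LOAD_FAST b → push 10. Stack: [0, 10]
LOAD_CONST → push 4. Stack: [0, 10, 4]
BINARY_OP >> → 10 >> 4 = 0. Stack: [0, 0]
BINARY_OP + → 0 + 0 = 0. Stack: [0]
STORE_FAST k → k=0. Stack: []
LOAD_FAST t → push 192. Stack: [192]
RETURN_VALUE → return 192.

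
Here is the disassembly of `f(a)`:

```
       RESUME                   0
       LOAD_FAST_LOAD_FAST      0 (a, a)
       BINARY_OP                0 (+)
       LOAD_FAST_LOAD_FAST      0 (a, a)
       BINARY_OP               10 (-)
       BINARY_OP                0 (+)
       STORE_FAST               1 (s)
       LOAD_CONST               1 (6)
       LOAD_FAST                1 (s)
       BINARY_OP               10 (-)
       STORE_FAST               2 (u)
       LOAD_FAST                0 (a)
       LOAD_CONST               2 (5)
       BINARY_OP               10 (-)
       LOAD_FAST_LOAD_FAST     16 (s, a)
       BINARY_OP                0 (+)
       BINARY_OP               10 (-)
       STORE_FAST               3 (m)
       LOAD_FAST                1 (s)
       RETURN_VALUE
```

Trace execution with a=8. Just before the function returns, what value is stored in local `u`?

LOAD_FAST_LOAD_FAST a,a → push 8,8. Stack: [8, 8]
BINARY_OP + → 8 + 8 = 16. Stack: [16]
LOAD_FAST_LOAD_FAST a,a → push 8,8. Stack: [16, 8, 8]
BINARY_OP - → 8 - 8 = 0. Stack: [16, 0]
BINARY_OP + → 16 + 0 = 16. Stack: [16]
STORE_FAST s → s=16. Stack: []
LOAD_CONST → push 6. Stack: [6]
LOAD_FAST s → push 16. Stack: [6, 16]
BINARY_OP - → 6 - 16 = -10. Stack: [-10]
STORE_FAST u → u=-10. Stack: []
LOAD_FAST a → push 8. Stack: [8]
LOAD_CONST → push 5. Stack: [8, 5]
BINARY_OP - → 8 - 5 = 3. Stack: [3]
LOAD_FAST_LOAD_FAST s,a → push 16,8. Stack: [3, 16, 8]
BINARY_OP + → 16 + 8 = 24. Stack: [3, 24]
BINARY_OP - → 3 - 24 = -21. Stack: [-21]
STORE_FAST m → m=-21. Stack: []
LOAD_FAST s → push 16. Stack: [16]
RETURN_VALUE → return 16.

-10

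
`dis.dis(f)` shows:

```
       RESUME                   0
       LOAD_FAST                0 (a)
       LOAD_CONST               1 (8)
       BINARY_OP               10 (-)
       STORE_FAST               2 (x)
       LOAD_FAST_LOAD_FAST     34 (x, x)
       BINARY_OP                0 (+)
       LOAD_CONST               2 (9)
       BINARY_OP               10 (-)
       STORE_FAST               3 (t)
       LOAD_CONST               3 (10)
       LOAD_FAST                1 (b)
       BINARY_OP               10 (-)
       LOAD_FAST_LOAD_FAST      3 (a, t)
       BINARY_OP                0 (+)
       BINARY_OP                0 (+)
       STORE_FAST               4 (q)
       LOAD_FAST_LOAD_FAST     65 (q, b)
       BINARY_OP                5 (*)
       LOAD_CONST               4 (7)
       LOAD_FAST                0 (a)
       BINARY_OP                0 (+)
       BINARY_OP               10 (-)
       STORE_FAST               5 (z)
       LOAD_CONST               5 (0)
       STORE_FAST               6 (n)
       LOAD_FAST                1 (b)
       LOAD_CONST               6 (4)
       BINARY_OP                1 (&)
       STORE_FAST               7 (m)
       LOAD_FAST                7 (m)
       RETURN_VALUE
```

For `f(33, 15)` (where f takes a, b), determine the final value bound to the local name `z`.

995

LOAD_FAST a → push 33. Stack: [33]
LOAD_CONST → push 8. Stack: [33, 8]
BINARY_OP - → 33 - 8 = 25. Stack: [25]
STORE_FAST x → x=25. Stack: []
LOAD_FAST_LOAD_FAST x,x → push 25,25. Stack: [25, 25]
BINARY_OP + → 25 + 25 = 50. Stack: [50]
LOAD_CONST → push 9. Stack: [50, 9]
BINARY_OP - → 50 - 9 = 41. Stack: [41]
STORE_FAST t → t=41. Stack: []
LOAD_CONST → push 10. Stack: [10]
LOAD_FAST b → push 15. Stack: [10, 15]
BINARY_OP - → 10 - 15 = -5. Stack: [-5]
LOAD_FAST_LOAD_FAST a,t → push 33,41. Stack: [-5, 33, 41]
BINARY_OP + → 33 + 41 = 74. Stack: [-5, 74]
BINARY_OP + → -5 + 74 = 69. Stack: [69]
STORE_FAST q → q=69. Stack: []
LOAD_FAST_LOAD_FAST q,b → push 69,15. Stack: [69, 15]
BINARY_OP * → 69 * 15 = 1035. Stack: [1035]
LOAD_CONST → push 7. Stack: [1035, 7]
LOAD_FAST a → push 33. Stack: [1035, 7, 33]
BINARY_OP + → 7 + 33 = 40. Stack: [1035, 40]
BINARY_OP - → 1035 - 40 = 995. Stack: [995]
STORE_FAST z → z=995. Stack: []
LOAD_CONST → push 0. Stack: [0]
STORE_FAST n → n=0. Stack: []
LOAD_FAST b → push 15. Stack: [15]
LOAD_CONST → push 4. Stack: [15, 4]
BINARY_OP & → 15 & 4 = 4. Stack: [4]
STORE_FAST m → m=4. Stack: []
LOAD_FAST m → push 4. Stack: [4]
RETURN_VALUE → return 4.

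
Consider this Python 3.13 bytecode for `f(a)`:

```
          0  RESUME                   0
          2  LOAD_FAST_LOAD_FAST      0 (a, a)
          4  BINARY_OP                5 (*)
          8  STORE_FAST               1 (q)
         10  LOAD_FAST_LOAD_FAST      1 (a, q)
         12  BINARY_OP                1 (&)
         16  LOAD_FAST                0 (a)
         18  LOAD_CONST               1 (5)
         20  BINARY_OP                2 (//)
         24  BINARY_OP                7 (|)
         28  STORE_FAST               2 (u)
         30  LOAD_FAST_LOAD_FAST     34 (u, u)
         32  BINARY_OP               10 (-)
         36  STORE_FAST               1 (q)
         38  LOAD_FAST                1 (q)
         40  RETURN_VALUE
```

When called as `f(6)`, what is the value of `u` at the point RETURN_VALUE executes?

LOAD_FAST_LOAD_FAST a,a → push 6,6. Stack: [6, 6]
BINARY_OP * → 6 * 6 = 36. Stack: [36]
STORE_FAST q → q=36. Stack: []
LOAD_FAST_LOAD_FAST a,q → push 6,36. Stack: [6, 36]
BINARY_OP & → 6 & 36 = 4. Stack: [4]
LOAD_FAST a → push 6. Stack: [4, 6]
LOAD_CONST → push 5. Stack: [4, 6, 5]
BINARY_OP // → 6 // 5 = 1. Stack: [4, 1]
BINARY_OP | → 4 | 1 = 5. Stack: [5]
STORE_FAST u → u=5. Stack: []
LOAD_FAST_LOAD_FAST u,u → push 5,5. Stack: [5, 5]
BINARY_OP - → 5 - 5 = 0. Stack: [0]
STORE_FAST q → q=0. Stack: []
LOAD_FAST q → push 0. Stack: [0]
RETURN_VALUE → return 0.

5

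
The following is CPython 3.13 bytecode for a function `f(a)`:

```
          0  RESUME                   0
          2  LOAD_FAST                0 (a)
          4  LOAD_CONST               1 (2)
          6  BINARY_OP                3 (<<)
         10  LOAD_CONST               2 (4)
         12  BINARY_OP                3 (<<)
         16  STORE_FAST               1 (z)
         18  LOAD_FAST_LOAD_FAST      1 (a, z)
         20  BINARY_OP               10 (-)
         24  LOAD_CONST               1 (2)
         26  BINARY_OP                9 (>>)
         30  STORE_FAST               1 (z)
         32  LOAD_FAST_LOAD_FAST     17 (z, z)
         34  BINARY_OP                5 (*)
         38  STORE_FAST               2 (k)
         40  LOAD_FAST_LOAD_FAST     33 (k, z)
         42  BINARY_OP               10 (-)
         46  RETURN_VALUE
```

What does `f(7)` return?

12432

LOAD_FAST a → push 7. Stack: [7]
LOAD_CONST → push 2. Stack: [7, 2]
BINARY_OP << → 7 << 2 = 28. Stack: [28]
LOAD_CONST → push 4. Stack: [28, 4]
BINARY_OP << → 28 << 4 = 448. Stack: [448]
STORE_FAST z → z=448. Stack: []
LOAD_FAST_LOAD_FAST a,z → push 7,448. Stack: [7, 448]
BINARY_OP - → 7 - 448 = -441. Stack: [-441]
LOAD_CONST → push 2. Stack: [-441, 2]
BINARY_OP >> → -441 >> 2 = -111. Stack: [-111]
STORE_FAST z → z=-111. Stack: []
LOAD_FAST_LOAD_FAST z,z → push -111,-111. Stack: [-111, -111]
BINARY_OP * → -111 * -111 = 12321. Stack: [12321]
STORE_FAST k → k=12321. Stack: []
LOAD_FAST_LOAD_FAST k,z → push 12321,-111. Stack: [12321, -111]
BINARY_OP - → 12321 - -111 = 12432. Stack: [12432]
RETURN_VALUE → return 12432.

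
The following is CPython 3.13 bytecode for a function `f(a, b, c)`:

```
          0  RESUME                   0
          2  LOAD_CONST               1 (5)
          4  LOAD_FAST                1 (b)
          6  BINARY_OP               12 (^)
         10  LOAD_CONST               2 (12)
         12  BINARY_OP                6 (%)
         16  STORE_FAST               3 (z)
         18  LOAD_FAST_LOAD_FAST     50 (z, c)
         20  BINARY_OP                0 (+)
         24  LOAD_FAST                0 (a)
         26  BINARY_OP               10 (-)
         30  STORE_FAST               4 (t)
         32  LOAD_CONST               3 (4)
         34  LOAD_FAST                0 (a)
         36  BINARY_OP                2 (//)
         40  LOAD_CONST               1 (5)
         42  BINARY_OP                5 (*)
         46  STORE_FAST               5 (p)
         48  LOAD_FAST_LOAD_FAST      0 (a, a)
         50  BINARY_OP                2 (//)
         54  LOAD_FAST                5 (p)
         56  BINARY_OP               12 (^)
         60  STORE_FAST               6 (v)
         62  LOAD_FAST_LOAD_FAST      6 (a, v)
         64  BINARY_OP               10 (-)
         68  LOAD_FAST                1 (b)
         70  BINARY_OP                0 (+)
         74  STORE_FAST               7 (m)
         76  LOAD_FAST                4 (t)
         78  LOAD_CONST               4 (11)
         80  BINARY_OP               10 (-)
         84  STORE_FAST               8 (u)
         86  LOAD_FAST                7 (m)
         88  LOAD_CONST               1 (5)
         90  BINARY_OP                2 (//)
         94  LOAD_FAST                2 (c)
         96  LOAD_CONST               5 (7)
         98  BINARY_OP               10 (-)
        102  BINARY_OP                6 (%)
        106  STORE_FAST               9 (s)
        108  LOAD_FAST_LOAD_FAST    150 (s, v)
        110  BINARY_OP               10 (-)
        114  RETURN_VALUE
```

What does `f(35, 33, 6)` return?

-1

LOAD_CONST → push 5. Stack: [5]
LOAD_FAST b → push 33. Stack: [5, 33]
BINARY_OP ^ → 5 ^ 33 = 36. Stack: [36]
LOAD_CONST → push 12. Stack: [36, 12]
BINARY_OP % → 36 % 12 = 0. Stack: [0]
STORE_FAST z → z=0. Stack: []
LOAD_FAST_LOAD_FAST z,c → push 0,6. Stack: [0, 6]
BINARY_OP + → 0 + 6 = 6. Stack: [6]
LOAD_FAST a → push 35. Stack: [6, 35]
BINARY_OP - → 6 - 35 = -29. Stack: [-29]
STORE_FAST t → t=-29. Stack: []
LOAD_CONST → push 4. Stack: [4]
LOAD_FAST a → push 35. Stack: [4, 35]
BINARY_OP // → 4 // 35 = 0. Stack: [0]
LOAD_CONST → push 5. Stack: [0, 5]
BINARY_OP * → 0 * 5 = 0. Stack: [0]
STORE_FAST p → p=0. Stack: []
LOAD_FAST_LOAD_FAST a,a → push 35,35. Stack: [35, 35]
BINARY_OP // → 35 // 35 = 1. Stack: [1]
LOAD_FAST p → push 0. Stack: [1, 0]
BINARY_OP ^ → 1 ^ 0 = 1. Stack: [1]
STORE_FAST v → v=1. Stack: []
LOAD_FAST_LOAD_FAST a,v → push 35,1. Stack: [35, 1]
BINARY_OP - → 35 - 1 = 34. Stack: [34]
LOAD_FAST b → push 33. Stack: [34, 33]
BINARY_OP + → 34 + 33 = 67. Stack: [67]
STORE_FAST m → m=67. Stack: []
LOAD_FAST t → push -29. Stack: [-29]
LOAD_CONST → push 11. Stack: [-29, 11]
BINARY_OP - → -29 - 11 = -40. Stack: [-40]
STORE_FAST u → u=-40. Stack: []
LOAD_FAST m → push 67. Stack: [67]
LOAD_CONST → push 5. Stack: [67, 5]
BINARY_OP // → 67 // 5 = 13. Stack: [13]
LOAD_FAST c → push 6. Stack: [13, 6]
LOAD_CONST → push 7. Stack: [13, 6, 7]
BINARY_OP - → 6 - 7 = -1. Stack: [13, -1]
BINARY_OP % → 13 % -1 = 0. Stack: [0]
STORE_FAST s → s=0. Stack: []
LOAD_FAST_LOAD_FAST s,v → push 0,1. Stack: [0, 1]
BINARY_OP - → 0 - 1 = -1. Stack: [-1]
RETURN_VALUE → return -1.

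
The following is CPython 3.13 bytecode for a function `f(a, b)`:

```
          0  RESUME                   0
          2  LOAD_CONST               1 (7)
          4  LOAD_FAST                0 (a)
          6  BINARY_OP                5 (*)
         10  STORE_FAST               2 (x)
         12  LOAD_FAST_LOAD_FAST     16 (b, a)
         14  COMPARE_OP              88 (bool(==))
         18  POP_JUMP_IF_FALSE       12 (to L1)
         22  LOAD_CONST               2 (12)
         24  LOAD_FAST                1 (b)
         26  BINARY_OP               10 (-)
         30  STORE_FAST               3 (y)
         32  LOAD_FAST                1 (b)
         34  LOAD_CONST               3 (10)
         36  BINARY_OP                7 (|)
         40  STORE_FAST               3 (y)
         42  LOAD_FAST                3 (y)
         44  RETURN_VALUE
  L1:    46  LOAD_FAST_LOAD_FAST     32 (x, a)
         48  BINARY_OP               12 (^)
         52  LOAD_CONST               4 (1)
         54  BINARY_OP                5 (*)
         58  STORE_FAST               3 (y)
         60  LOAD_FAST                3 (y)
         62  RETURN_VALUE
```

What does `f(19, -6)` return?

LOAD_CONST → push 7. Stack: [7]
LOAD_FAST a → push 19. Stack: [7, 19]
BINARY_OP * → 7 * 19 = 133. Stack: [133]
STORE_FAST x → x=133. Stack: []
LOAD_FAST_LOAD_FAST b,a → push -6,19. Stack: [-6, 19]
COMPARE_OP bool(==) → -6 vs 19 = False. Stack: [False]
POP_JUMP_IF_FALSE → pop False; jump. Stack: []
LOAD_FAST_LOAD_FAST x,a → push 133,19. Stack: [133, 19]
BINARY_OP ^ → 133 ^ 19 = 150. Stack: [150]
LOAD_CONST → push 1. Stack: [150, 1]
BINARY_OP * → 150 * 1 = 150. Stack: [150]
STORE_FAST y → y=150. Stack: []
LOAD_FAST y → push 150. Stack: [150]
RETURN_VALUE → return 150.

150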